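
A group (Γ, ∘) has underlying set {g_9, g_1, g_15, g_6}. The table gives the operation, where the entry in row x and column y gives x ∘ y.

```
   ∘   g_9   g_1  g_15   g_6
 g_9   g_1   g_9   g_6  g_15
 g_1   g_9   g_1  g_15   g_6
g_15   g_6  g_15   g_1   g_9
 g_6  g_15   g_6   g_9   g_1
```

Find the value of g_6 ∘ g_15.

g_9

Read row g_6, column g_15: g_6 ∘ g_15 = g_9.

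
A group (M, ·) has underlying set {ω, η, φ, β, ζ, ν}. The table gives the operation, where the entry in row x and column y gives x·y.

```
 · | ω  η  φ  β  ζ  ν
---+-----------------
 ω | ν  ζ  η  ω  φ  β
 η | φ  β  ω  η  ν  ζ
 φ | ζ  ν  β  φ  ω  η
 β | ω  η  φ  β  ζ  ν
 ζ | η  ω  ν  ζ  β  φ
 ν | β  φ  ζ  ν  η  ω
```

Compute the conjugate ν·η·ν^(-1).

The identity is β. In row ν, the entry β sits in column ω, so ν^(-1) = ω.
ν·η = φ
φ·ω = ζ

ζ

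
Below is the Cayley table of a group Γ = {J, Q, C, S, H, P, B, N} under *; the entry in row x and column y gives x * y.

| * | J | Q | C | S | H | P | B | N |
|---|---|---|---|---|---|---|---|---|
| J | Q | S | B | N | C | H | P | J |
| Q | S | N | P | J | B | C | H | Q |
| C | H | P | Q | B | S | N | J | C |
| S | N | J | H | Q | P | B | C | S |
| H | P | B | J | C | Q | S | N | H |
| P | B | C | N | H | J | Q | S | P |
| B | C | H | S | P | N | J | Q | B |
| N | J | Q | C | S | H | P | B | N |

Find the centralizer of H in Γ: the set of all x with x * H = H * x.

{B, H, N, Q}

Compare row H with column H entry by entry.
Q * H = B = H * Q, so Q commutes with H.
J * H = C but H * J = P, so J does not.
Collecting the elements that commute with H: C(H) = {B, H, N, Q}.
(Structurally, Γ here is isomorphic to the quaternion group Q_8.)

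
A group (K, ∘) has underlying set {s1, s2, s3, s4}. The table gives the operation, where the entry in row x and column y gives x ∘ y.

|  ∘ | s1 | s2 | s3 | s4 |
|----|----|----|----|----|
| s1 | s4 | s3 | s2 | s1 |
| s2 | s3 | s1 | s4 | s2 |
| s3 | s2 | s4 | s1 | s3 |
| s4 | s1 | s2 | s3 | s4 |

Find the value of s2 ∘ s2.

Read row s2, column s2: s2 ∘ s2 = s1.

s1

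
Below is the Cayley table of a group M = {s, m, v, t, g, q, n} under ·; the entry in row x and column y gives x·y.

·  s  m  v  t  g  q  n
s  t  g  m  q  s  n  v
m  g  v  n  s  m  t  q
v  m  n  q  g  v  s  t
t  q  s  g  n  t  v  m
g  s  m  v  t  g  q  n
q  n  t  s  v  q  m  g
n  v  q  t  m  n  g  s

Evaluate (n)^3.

n^1 = n
n^2 = n·n = s
n^3 = s·n = v

v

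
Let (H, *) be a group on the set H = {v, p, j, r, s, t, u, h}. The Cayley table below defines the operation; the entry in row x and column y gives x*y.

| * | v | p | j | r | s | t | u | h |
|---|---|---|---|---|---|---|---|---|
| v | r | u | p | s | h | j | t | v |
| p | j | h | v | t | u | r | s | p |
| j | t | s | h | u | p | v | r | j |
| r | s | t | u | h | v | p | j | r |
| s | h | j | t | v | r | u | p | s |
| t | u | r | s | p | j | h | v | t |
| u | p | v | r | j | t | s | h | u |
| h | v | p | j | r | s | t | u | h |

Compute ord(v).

4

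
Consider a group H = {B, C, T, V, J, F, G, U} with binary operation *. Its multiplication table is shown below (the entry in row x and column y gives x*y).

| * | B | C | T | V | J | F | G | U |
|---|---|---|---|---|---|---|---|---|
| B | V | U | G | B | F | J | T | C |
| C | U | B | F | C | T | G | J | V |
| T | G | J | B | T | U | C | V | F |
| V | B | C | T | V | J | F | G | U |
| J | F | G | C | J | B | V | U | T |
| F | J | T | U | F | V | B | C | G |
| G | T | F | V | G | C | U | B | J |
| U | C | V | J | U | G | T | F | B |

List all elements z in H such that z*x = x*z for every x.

An element z is central iff its row equals its column in the table.
For G: G*J = C ≠ U = J*G, so G ∉ Z.
Checking each element this way leaves Z(H) = {B, V}.

{B, V}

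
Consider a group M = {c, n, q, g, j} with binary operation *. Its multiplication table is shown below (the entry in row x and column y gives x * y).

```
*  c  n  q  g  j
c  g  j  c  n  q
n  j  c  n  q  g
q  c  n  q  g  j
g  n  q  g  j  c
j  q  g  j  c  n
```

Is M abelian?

Yes

Check whether the table is symmetric across its main diagonal.
Every entry (row x, col y) equals the entry (row y, col x), so M is abelian.
(In fact M ≅ the cyclic group Z_5.)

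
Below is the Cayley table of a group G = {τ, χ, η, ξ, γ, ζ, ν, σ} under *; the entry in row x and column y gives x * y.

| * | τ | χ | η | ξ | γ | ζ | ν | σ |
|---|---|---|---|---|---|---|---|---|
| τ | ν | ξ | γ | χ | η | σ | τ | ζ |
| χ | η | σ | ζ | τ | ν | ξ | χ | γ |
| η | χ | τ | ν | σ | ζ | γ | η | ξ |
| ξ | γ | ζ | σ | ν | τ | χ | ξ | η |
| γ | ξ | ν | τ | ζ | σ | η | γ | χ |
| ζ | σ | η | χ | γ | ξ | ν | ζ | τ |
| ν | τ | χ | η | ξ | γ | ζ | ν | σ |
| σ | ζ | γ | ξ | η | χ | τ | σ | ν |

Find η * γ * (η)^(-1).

χ

The identity is ν. In row η, the entry ν sits in column η, so η^(-1) = η.
η * γ = ζ
ζ * η = χ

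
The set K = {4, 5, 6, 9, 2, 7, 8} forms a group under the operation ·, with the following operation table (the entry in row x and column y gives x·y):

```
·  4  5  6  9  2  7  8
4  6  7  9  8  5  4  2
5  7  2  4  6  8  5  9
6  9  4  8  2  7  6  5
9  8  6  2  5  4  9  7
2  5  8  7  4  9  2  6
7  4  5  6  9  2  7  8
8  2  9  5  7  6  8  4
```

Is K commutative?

Check whether the table is symmetric across its main diagonal.
Every entry (row x, col y) equals the entry (row y, col x), so K is abelian.

Yes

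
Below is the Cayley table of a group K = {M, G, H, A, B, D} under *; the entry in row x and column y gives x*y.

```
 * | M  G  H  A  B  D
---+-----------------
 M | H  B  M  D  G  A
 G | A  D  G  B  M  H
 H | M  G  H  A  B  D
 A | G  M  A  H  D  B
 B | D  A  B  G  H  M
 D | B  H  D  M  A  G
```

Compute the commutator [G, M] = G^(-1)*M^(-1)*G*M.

G

Identity is H; from the table G^(-1) = D and M^(-1) = M.
D*M = B
B*G = A
A*M = G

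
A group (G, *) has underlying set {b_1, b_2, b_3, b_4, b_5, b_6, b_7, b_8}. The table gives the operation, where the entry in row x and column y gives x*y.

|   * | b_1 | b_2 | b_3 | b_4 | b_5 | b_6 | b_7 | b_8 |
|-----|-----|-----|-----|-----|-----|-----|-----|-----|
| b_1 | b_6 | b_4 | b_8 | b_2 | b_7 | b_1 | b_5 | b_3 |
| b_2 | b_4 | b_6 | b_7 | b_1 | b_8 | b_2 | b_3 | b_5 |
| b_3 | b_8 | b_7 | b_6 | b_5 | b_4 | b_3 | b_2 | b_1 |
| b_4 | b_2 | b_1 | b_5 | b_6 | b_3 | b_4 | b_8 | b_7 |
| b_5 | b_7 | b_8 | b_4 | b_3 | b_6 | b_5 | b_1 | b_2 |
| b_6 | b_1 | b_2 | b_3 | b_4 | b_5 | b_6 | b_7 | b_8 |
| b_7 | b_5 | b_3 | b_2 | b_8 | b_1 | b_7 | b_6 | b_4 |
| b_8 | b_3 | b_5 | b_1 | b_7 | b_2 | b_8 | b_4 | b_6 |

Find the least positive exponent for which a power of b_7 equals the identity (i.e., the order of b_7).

2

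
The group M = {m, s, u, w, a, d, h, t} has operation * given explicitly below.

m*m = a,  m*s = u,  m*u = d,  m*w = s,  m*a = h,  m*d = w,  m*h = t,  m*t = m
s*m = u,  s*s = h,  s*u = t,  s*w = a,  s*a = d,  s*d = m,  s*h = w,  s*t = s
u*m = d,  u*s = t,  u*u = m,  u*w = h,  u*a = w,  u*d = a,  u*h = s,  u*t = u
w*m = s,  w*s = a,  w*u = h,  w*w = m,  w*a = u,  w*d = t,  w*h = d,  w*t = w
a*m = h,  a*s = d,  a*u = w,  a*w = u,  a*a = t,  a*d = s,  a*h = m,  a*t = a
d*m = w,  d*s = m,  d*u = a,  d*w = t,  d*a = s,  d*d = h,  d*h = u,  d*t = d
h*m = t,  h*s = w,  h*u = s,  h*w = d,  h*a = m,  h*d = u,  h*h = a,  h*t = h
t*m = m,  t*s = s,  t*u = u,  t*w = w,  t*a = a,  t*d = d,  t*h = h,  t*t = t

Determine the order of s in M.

8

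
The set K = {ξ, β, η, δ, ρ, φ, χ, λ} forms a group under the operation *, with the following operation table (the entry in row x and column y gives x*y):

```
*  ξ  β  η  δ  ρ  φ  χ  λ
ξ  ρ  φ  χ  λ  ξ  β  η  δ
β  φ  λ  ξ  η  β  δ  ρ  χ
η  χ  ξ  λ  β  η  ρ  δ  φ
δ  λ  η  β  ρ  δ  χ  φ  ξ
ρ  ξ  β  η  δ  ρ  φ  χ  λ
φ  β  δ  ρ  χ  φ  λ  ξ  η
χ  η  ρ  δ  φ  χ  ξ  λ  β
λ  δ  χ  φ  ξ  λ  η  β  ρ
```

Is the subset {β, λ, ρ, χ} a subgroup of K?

{β, λ, ρ, χ} contains the identity ρ.
Checking products: every product of two elements of {β, λ, ρ, χ} (read from the table) lies in {β, λ, ρ, χ}, so the set is closed.
In a finite group, a nonempty closed subset is a subgroup. So {β, λ, ρ, χ} ≤ K.

Yes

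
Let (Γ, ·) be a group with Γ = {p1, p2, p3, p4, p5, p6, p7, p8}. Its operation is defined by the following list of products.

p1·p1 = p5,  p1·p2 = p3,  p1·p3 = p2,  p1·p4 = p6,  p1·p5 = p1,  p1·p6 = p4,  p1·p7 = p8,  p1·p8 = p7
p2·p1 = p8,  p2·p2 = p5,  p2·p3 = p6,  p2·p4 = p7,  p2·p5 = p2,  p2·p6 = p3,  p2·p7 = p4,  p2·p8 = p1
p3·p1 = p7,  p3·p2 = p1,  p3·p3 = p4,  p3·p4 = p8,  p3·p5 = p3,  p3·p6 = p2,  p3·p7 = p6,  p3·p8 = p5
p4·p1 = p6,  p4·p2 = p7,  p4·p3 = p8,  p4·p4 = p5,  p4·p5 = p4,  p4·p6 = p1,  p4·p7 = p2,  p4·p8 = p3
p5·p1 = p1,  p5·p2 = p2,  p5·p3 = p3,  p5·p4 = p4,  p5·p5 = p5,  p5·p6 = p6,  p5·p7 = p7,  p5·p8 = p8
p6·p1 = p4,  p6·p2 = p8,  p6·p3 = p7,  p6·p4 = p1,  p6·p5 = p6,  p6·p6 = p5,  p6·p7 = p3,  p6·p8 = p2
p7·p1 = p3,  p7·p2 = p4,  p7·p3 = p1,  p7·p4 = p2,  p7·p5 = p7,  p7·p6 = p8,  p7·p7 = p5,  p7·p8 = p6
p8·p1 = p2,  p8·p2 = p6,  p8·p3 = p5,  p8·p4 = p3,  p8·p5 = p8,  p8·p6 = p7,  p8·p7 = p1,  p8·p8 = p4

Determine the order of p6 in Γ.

The identity element is p5 (its row matches the header).
p6^1 = p6
p6^2 = p6·p6 = p5
The first power of p6 equal to the identity is p6^2, so ord(p6) = 2.

2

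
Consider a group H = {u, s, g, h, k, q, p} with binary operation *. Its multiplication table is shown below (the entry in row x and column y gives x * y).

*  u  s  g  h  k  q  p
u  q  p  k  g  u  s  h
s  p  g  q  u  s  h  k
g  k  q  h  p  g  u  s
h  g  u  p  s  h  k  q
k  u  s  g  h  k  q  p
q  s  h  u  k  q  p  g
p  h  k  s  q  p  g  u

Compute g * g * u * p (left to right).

g * g = h
h * u = g
g * p = s

s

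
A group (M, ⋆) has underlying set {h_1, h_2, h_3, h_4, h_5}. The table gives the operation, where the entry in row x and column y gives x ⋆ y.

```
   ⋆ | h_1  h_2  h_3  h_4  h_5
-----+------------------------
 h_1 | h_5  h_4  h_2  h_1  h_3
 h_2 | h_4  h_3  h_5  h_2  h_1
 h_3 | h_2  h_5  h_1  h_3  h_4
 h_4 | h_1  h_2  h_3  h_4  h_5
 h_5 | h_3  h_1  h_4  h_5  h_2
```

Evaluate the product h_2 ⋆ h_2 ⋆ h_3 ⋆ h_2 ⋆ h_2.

h_2 ⋆ h_2 = h_3
h_3 ⋆ h_3 = h_1
h_1 ⋆ h_2 = h_4
h_4 ⋆ h_2 = h_2

h_2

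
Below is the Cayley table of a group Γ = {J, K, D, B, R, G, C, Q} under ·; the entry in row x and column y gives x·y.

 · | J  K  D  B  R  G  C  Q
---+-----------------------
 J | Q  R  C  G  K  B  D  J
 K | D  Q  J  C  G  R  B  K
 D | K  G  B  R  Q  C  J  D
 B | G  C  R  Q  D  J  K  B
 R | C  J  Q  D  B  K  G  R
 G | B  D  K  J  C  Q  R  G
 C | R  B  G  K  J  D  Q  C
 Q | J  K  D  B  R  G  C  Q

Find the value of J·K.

R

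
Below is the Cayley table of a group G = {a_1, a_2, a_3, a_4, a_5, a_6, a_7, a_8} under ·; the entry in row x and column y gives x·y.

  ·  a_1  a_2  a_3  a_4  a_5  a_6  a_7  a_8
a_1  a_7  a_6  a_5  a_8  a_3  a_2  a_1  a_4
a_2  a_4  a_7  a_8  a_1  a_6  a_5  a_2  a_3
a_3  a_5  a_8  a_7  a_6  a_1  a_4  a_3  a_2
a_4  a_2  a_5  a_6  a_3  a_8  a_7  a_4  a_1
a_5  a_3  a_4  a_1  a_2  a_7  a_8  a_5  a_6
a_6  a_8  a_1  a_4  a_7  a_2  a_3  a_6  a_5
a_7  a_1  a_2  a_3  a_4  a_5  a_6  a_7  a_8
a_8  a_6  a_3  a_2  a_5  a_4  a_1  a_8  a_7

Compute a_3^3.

a_3

a_3^1 = a_3
a_3^2 = a_3·a_3 = a_7
a_3^3 = a_7·a_3 = a_3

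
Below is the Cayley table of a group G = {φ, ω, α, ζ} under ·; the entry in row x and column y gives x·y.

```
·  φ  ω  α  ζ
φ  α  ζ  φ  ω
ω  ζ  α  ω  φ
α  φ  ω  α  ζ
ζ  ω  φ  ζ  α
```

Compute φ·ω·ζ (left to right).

φ·ω = ζ
ζ·ζ = α

α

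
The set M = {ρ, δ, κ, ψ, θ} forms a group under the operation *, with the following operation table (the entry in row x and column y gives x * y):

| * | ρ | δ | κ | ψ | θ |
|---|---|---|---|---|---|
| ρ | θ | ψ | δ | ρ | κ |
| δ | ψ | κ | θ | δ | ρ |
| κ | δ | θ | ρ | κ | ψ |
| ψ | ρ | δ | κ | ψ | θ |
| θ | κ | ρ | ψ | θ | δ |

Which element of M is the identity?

ψ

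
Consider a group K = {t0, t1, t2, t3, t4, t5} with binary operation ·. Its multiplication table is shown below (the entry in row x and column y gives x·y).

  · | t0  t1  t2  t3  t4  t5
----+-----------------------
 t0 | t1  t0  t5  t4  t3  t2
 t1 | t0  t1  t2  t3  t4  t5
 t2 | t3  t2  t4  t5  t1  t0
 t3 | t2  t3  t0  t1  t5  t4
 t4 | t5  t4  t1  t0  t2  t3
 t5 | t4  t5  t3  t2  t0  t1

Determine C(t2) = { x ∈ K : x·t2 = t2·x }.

{t1, t2, t4}

Compare row t2 with column t2 entry by entry.
t4·t2 = t1 = t2·t4, so t4 commutes with t2.
t0·t2 = t5 but t2·t0 = t3, so t0 does not.
Collecting the elements that commute with t2: C(t2) = {t1, t2, t4}.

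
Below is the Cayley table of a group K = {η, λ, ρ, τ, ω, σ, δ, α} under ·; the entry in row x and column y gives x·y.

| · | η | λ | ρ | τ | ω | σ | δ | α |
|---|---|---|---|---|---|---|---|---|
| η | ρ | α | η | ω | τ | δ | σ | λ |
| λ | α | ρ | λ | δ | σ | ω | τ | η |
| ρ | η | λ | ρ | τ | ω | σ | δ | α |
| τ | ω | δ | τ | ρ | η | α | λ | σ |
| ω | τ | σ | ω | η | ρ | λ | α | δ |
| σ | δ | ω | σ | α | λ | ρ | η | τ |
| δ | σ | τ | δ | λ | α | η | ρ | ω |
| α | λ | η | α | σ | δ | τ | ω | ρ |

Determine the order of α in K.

The identity element is ρ (its row matches the header).
α^1 = α
α^2 = α·α = ρ
The first power of α equal to the identity is α^2, so ord(α) = 2.

2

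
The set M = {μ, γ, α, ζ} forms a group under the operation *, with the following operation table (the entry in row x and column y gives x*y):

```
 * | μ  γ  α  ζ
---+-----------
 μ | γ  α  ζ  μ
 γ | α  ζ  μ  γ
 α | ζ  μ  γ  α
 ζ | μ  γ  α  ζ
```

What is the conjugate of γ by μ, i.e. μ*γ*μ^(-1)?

The identity is ζ. In row μ, the entry ζ sits in column α, so μ^(-1) = α.
μ*γ = α
α*α = γ
(Structurally, M here is isomorphic to the cyclic group Z_4.)

γ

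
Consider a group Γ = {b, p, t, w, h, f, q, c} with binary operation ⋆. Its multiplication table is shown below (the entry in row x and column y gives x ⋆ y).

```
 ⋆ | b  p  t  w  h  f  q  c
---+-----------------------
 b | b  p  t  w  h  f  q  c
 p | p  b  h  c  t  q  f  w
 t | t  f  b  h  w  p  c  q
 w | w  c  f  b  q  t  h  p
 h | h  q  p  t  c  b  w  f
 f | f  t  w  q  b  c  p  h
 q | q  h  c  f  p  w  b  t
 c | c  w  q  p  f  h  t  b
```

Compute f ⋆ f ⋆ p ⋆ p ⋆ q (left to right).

f ⋆ f = c
c ⋆ p = w
w ⋆ p = c
c ⋆ q = t
(Structurally, Γ here is isomorphic to the dihedral group D_4.)

t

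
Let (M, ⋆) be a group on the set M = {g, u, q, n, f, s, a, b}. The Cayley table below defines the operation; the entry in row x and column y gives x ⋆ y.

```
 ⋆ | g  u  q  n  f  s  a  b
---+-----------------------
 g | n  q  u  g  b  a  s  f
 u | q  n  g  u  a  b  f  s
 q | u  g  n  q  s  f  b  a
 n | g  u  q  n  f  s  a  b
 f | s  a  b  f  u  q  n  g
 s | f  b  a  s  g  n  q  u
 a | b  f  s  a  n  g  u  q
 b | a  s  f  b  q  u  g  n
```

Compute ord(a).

4

The identity element is n (its row matches the header).
a^1 = a
a^2 = a ⋆ a = u
a^3 = u ⋆ a = f
a^4 = f ⋆ a = n
The first power of a equal to the identity is a^4, so ord(a) = 4.
(Structurally, M here is isomorphic to the dihedral group D_4.)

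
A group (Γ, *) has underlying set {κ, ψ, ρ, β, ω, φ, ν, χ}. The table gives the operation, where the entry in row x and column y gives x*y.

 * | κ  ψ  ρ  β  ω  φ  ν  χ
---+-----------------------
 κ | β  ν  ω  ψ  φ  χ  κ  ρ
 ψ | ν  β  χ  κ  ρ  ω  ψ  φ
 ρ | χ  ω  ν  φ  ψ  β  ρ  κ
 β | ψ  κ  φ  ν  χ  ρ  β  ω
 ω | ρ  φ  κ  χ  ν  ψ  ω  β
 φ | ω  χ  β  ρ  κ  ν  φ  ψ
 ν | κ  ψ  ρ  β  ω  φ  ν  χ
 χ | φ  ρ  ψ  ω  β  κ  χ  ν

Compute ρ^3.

ρ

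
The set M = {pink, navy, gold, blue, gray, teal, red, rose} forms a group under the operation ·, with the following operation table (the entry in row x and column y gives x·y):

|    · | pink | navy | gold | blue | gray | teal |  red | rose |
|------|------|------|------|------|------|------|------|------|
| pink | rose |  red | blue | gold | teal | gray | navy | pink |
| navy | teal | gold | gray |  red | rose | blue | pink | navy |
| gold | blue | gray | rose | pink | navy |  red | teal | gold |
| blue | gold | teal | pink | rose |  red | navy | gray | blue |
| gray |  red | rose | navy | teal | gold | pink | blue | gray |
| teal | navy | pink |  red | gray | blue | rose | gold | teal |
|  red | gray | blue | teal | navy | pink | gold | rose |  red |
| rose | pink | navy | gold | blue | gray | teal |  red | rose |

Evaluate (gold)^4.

rose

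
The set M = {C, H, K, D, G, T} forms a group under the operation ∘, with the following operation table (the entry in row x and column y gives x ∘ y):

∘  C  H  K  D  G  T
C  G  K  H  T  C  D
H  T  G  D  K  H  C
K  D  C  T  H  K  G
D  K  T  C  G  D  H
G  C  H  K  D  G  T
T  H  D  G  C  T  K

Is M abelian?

No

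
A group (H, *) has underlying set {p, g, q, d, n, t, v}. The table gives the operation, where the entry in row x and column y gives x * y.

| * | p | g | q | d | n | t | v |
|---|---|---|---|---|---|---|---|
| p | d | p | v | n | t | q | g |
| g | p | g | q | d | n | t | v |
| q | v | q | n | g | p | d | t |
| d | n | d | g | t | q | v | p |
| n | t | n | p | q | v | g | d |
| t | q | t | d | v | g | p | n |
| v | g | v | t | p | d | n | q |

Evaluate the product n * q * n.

n * q = p
p * n = t

t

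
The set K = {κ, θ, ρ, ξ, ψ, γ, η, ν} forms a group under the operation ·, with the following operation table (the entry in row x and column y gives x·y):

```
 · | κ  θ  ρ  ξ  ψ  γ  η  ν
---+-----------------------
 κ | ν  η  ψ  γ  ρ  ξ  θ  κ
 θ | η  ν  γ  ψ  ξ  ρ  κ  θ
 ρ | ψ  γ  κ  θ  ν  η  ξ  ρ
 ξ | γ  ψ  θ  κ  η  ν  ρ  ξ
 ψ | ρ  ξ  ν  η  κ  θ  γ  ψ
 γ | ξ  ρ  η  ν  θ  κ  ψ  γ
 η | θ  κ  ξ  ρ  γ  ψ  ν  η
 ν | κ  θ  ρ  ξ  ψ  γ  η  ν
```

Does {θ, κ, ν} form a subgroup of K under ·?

No

κ·θ = η, which is not in {θ, κ, ν}.
The subset is not closed under ·, so it is not a subgroup.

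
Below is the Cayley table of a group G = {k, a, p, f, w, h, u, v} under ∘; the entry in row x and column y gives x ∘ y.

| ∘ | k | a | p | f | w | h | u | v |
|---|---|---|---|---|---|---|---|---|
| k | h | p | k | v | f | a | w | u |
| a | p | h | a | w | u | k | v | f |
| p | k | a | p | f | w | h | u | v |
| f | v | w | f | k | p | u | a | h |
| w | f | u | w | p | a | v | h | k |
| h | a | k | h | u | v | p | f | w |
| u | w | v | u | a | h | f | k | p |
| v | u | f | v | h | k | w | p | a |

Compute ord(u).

8

The identity element is p (its row matches the header).
u^1 = u
u^2 = u ∘ u = k
u^3 = k ∘ u = w
u^4 = w ∘ u = h
u^5 = h ∘ u = f
u^6 = f ∘ u = a
u^7 = a ∘ u = v
u^8 = v ∘ u = p
The first power of u equal to the identity is u^8, so ord(u) = 8.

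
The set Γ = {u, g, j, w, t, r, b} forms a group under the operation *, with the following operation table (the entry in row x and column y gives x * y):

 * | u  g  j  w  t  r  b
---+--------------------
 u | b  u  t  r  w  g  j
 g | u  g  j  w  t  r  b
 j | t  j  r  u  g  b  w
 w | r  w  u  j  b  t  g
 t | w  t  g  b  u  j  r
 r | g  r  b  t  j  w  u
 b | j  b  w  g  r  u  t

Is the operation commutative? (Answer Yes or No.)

Yes

Check whether the table is symmetric across its main diagonal.
Every entry (row x, col y) equals the entry (row y, col x), so Γ is abelian.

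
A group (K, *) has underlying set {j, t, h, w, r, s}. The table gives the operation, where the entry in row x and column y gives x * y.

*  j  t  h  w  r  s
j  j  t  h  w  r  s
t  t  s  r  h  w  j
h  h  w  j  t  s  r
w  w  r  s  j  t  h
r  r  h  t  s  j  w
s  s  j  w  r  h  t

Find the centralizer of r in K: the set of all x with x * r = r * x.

Compare row r with column r entry by entry.
t * r = w but r * t = h, so t does not.
Collecting the elements that commute with r: C(r) = {j, r}.

{j, r}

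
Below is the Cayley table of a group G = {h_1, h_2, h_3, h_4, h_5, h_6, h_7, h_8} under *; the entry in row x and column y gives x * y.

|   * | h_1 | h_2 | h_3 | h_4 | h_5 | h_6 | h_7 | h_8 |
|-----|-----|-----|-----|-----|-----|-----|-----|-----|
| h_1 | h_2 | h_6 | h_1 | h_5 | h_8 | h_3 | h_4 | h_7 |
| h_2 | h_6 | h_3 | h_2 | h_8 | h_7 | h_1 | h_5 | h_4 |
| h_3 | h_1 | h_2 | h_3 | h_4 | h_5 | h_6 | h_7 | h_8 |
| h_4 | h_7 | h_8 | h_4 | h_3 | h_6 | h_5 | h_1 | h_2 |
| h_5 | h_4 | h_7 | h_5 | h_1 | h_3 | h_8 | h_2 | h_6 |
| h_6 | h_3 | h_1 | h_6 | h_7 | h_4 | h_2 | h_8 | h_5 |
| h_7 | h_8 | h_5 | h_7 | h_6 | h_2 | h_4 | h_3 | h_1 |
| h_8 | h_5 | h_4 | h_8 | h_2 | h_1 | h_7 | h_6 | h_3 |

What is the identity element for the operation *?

The identity e satisfies e * x = x for all x, so its row in the table reproduces the column headers.
Row h_3 reads: h_1, h_2, h_3, h_4, h_5, h_6, h_7, h_8 — exactly the header order. So h_3 is the identity.

h_3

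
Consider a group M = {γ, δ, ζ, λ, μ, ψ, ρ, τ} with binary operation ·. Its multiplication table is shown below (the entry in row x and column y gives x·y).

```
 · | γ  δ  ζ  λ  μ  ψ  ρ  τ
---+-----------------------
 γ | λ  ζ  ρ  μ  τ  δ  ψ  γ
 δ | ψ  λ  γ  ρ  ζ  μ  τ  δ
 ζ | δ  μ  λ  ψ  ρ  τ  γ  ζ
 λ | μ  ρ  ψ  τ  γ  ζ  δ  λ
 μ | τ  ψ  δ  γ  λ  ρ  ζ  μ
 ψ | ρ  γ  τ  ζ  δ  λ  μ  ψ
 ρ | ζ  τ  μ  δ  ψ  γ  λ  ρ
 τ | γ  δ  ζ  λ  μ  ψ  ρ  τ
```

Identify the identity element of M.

τ

The identity e satisfies e·x = x for all x, so its row in the table reproduces the column headers.
Row τ reads: γ, δ, ζ, λ, μ, ψ, ρ, τ — exactly the header order. So τ is the identity.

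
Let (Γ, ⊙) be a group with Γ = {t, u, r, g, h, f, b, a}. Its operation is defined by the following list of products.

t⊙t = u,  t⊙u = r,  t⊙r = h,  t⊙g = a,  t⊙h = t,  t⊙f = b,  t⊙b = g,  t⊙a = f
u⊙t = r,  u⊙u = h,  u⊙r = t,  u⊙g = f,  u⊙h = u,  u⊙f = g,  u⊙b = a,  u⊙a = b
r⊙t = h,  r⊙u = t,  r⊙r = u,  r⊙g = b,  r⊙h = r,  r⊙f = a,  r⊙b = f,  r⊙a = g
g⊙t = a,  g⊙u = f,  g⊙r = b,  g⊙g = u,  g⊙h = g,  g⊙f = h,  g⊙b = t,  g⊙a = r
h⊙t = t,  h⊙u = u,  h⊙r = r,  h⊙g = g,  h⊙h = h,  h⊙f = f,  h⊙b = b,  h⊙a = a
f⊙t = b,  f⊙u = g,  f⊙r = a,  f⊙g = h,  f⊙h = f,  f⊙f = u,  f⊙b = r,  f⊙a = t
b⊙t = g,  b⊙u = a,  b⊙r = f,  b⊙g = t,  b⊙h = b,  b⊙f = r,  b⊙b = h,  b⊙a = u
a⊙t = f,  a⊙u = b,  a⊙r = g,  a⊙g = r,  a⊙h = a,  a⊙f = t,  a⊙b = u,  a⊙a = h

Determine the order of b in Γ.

The identity element is h (its row matches the header).
b^1 = b
b^2 = b ⊙ b = h
The first power of b equal to the identity is b^2, so ord(b) = 2.

2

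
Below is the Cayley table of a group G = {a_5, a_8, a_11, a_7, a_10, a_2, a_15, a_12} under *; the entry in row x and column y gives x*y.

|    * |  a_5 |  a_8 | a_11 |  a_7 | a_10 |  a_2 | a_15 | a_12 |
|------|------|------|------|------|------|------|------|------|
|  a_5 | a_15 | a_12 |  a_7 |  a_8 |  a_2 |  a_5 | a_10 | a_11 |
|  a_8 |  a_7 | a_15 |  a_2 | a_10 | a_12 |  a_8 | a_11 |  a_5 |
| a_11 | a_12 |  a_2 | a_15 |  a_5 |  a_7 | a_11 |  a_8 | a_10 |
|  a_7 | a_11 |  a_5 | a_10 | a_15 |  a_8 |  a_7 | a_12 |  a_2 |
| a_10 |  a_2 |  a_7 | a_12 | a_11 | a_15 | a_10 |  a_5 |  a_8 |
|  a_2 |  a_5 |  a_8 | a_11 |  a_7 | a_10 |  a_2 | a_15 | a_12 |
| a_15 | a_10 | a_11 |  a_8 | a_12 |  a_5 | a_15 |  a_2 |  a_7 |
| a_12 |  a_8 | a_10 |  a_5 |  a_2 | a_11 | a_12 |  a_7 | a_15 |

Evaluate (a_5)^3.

a_5^1 = a_5
a_5^2 = a_5*a_5 = a_15
a_5^3 = a_15*a_5 = a_10

a_10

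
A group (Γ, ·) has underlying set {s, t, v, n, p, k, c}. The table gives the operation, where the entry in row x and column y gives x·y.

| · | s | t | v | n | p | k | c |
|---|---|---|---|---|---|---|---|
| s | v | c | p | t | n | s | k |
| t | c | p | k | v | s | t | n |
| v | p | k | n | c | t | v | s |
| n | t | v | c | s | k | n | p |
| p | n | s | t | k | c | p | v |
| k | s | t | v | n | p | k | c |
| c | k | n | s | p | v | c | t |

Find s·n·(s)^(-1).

n

The identity is k. In row s, the entry k sits in column c, so s^(-1) = c.
s·n = t
t·c = n
(Structurally, Γ here is isomorphic to the cyclic group Z_7.)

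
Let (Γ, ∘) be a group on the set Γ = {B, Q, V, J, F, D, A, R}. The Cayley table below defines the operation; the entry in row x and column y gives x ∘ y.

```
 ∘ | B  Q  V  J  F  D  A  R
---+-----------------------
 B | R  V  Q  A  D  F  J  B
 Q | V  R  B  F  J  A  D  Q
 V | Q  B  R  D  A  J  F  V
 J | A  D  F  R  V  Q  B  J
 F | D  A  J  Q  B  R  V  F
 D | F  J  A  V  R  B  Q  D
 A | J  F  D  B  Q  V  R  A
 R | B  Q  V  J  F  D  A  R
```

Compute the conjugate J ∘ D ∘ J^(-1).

The identity is R. In row J, the entry R sits in column J, so J^(-1) = J.
J ∘ D = Q
Q ∘ J = F
(Structurally, Γ here is isomorphic to the dihedral group D_4.)

F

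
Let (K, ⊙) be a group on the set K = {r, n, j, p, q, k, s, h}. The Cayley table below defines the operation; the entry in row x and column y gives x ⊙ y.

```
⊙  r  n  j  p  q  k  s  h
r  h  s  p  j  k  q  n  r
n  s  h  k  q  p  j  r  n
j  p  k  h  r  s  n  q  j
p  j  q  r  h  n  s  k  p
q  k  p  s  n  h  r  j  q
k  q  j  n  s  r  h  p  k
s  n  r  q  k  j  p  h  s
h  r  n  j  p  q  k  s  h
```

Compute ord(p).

The identity element is h (its row matches the header).
p^1 = p
p^2 = p ⊙ p = h
The first power of p equal to the identity is p^2, so ord(p) = 2.

2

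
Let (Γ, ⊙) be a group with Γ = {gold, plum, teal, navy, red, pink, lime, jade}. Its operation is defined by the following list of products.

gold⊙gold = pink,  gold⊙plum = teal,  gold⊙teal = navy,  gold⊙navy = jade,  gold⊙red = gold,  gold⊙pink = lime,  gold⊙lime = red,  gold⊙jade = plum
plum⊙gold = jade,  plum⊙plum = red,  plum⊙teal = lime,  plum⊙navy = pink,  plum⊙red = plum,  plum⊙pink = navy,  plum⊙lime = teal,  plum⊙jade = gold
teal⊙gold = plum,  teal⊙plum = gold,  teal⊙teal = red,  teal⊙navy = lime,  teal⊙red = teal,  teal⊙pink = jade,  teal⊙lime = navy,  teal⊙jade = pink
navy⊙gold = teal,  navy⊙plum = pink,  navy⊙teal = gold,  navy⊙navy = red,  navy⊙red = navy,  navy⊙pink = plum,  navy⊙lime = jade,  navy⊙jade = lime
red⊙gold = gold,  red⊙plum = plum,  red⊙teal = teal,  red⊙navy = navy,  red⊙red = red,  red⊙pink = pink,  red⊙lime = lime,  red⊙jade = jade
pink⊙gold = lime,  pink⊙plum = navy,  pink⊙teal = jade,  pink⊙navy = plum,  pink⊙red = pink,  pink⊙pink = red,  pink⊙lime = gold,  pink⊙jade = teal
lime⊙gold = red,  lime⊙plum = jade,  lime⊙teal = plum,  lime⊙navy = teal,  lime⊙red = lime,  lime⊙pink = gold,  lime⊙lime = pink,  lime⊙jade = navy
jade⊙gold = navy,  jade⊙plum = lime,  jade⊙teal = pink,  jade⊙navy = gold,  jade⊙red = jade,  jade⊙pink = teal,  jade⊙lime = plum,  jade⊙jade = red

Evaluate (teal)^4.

teal^1 = teal
teal^2 = teal ⊙ teal = red
teal^3 = red ⊙ teal = teal
teal^4 = teal ⊙ teal = red
(Structurally, Γ here is isomorphic to the dihedral group D_4.)

red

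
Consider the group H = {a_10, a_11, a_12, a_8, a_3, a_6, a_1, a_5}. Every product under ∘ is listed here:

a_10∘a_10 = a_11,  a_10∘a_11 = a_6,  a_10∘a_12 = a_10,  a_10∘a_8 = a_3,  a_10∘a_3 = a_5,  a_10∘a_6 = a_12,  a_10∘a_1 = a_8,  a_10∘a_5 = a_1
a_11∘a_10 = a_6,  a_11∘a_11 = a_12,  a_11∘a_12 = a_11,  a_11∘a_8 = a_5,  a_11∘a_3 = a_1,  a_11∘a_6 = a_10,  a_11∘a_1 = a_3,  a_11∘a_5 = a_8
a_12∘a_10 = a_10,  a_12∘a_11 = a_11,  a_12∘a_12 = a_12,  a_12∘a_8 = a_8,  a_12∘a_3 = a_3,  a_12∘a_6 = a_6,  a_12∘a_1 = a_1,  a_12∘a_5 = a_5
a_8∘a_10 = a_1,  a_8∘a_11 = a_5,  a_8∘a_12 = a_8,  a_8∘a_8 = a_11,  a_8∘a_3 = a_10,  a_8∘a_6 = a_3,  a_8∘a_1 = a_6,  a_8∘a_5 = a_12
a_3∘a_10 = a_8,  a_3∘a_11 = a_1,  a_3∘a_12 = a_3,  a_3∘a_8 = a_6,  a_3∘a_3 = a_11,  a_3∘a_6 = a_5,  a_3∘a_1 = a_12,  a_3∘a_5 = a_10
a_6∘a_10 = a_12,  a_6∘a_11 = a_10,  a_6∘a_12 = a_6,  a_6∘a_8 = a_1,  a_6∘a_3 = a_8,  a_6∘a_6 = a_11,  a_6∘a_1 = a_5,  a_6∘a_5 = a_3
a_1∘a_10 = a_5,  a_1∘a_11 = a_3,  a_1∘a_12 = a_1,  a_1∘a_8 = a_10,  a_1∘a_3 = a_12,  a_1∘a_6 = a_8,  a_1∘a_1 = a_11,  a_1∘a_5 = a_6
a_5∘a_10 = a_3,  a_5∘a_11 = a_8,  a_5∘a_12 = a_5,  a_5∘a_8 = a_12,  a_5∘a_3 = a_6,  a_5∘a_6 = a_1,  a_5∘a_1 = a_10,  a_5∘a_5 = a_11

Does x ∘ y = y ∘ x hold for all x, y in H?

No

a_1 ∘ a_5 = a_6 but a_5 ∘ a_1 = a_10.
Since a_1 and a_5 do not commute, H is not abelian.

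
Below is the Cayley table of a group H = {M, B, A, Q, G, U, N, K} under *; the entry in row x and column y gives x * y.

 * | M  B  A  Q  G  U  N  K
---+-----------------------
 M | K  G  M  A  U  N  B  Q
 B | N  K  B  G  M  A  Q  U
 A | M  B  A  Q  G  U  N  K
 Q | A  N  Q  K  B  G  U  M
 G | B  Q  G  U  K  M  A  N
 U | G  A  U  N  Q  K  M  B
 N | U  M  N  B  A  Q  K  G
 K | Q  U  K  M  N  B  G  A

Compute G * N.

A

Read row G, column N: G * N = A.
(Structurally, H here is isomorphic to the quaternion group Q_8.)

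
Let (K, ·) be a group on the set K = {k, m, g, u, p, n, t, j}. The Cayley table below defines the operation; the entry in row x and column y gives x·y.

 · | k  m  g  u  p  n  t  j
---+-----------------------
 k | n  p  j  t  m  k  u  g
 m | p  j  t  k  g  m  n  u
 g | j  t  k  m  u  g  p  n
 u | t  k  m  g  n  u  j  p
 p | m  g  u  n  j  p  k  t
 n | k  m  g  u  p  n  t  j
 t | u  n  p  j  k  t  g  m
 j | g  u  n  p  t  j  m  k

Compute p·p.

Read row p, column p: p·p = j.
(Structurally, K here is isomorphic to the cyclic group Z_8.)

j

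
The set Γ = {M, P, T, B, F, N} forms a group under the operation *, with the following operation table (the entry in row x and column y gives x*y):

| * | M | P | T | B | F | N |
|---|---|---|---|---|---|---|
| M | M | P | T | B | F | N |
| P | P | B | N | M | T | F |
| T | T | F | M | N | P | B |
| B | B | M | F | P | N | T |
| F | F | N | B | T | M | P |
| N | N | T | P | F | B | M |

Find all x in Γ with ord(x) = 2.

{F, N, T}

Identity is M. Compute the order of each non-identity element by repeated multiplication:
  P: P → B → M  (order 3)
  T: T → M  (order 2)
  B: B → P → M  (order 3)
  F: F → M  (order 2)
  N: N → M  (order 2)
Elements of order 2: {F, N, T}.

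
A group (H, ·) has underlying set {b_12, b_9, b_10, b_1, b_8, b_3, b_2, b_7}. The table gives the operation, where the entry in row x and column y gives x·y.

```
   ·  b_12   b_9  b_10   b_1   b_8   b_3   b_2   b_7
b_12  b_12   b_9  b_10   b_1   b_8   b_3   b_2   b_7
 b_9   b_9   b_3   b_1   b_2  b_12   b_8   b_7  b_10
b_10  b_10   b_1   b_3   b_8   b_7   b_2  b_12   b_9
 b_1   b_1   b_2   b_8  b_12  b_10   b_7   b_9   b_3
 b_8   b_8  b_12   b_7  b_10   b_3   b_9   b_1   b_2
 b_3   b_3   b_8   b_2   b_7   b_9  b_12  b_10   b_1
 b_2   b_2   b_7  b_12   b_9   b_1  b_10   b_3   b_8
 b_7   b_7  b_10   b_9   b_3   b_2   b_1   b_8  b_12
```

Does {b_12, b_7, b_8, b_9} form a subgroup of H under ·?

b_8·b_8 = b_3, which is not in {b_12, b_7, b_8, b_9}.
The subset is not closed under ·, so it is not a subgroup.
(Structurally, H here is isomorphic to Z_2 x Z_4.)

No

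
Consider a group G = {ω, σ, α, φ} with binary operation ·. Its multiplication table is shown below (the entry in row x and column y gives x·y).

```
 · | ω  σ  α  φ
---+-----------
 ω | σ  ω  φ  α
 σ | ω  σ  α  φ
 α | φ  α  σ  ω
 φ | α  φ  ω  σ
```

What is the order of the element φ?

2

The identity element is σ (its row matches the header).
φ^1 = φ
φ^2 = φ·φ = σ
The first power of φ equal to the identity is φ^2, so ord(φ) = 2.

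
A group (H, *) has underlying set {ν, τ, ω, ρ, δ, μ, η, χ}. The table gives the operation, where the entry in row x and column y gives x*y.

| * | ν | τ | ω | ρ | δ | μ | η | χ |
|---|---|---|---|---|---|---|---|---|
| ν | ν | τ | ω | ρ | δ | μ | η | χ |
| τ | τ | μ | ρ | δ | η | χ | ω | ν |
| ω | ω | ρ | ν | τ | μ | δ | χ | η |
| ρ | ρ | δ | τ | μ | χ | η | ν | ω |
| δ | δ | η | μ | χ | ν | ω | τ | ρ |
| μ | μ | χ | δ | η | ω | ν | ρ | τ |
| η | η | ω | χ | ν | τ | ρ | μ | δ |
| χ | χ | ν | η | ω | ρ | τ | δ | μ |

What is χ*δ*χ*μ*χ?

χ*δ = ρ
ρ*χ = ω
ω*μ = δ
δ*χ = ρ
(Structurally, H here is isomorphic to Z_2 x Z_4.)

ρ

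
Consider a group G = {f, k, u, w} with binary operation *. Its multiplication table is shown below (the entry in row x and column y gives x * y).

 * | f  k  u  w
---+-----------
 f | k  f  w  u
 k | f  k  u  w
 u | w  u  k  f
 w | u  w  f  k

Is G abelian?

Check whether the table is symmetric across its main diagonal.
Every entry (row x, col y) equals the entry (row y, col x), so G is abelian.
(In fact G ≅ the Klein four-group V_4.)

Yes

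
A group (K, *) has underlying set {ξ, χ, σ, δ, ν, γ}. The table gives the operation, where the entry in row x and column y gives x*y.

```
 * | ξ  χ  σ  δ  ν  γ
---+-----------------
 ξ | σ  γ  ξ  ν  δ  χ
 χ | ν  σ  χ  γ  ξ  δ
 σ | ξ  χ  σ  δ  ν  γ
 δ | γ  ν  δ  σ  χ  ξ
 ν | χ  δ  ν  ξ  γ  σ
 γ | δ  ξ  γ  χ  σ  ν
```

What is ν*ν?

γ

Read row ν, column ν: ν*ν = γ.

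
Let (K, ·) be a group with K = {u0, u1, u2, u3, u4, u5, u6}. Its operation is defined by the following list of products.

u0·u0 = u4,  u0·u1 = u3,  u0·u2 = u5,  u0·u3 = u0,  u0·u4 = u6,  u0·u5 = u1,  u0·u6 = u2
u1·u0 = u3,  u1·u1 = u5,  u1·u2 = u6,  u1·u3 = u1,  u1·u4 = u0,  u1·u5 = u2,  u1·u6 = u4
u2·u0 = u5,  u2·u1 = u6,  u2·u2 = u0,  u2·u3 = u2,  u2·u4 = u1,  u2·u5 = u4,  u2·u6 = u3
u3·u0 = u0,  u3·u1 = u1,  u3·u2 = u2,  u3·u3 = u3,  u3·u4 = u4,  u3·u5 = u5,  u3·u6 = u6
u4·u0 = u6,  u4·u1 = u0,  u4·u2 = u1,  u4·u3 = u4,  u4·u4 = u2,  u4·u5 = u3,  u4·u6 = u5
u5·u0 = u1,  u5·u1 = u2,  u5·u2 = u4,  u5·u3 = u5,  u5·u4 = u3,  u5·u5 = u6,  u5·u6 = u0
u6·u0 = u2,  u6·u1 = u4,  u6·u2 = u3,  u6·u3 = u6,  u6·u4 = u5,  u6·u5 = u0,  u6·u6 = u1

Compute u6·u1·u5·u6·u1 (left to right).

u4

u6·u1 = u4
u4·u5 = u3
u3·u6 = u6
u6·u1 = u4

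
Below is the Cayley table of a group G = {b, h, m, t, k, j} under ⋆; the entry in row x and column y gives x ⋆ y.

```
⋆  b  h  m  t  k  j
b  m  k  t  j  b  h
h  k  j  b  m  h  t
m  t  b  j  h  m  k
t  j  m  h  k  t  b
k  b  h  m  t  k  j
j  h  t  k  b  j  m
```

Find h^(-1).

b

First locate the identity: row k matches the header, so k is the identity.
Scan row h for k: h ⋆ b = k. Hence h^(-1) = b.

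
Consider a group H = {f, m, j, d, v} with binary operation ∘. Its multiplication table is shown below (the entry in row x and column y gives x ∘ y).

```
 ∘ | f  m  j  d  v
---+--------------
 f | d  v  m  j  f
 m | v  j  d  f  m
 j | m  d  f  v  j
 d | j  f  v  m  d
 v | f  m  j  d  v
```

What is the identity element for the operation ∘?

The identity e satisfies e ∘ x = x for all x, so its row in the table reproduces the column headers.
Row v reads: f, m, j, d, v — exactly the header order. So v is the identity.
(Structurally, H here is isomorphic to the cyclic group Z_5.)

v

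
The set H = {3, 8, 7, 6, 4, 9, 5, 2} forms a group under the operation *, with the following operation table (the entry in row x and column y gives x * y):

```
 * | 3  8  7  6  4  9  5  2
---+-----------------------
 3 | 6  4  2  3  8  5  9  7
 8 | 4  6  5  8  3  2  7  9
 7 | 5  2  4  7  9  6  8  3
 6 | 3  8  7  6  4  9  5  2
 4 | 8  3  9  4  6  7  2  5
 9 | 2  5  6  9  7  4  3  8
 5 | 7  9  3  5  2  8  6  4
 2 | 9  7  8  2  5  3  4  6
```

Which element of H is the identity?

6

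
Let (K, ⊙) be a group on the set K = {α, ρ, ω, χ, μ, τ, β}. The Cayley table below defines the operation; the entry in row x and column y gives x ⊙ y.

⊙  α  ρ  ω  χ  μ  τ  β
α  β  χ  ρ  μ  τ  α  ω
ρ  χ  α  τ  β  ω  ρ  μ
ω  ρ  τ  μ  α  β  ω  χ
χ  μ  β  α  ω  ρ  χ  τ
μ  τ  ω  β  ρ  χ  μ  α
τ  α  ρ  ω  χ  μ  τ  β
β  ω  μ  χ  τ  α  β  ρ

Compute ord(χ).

The identity element is τ (its row matches the header).
χ^1 = χ
χ^2 = χ ⊙ χ = ω
χ^3 = ω ⊙ χ = α
χ^4 = α ⊙ χ = μ
χ^5 = μ ⊙ χ = ρ
χ^6 = ρ ⊙ χ = β
χ^7 = β ⊙ χ = τ
The first power of χ equal to the identity is χ^7, so ord(χ) = 7.

7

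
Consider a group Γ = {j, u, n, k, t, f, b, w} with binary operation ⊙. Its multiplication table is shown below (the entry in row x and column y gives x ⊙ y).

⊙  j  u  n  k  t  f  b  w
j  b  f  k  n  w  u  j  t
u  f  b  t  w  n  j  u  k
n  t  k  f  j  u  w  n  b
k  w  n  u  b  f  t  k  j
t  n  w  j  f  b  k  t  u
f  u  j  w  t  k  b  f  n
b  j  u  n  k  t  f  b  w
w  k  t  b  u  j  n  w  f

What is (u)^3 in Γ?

u

u^1 = u
u^2 = u ⊙ u = b
u^3 = b ⊙ u = u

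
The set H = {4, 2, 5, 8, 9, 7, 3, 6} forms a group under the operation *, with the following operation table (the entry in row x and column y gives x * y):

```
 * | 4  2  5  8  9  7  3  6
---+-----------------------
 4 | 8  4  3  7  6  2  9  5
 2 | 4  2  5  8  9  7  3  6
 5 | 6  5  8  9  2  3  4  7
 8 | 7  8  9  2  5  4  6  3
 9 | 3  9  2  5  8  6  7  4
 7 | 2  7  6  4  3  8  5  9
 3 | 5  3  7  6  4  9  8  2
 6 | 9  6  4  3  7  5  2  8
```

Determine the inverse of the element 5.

First locate the identity: row 2 matches the header, so 2 is the identity.
Scan row 5 for 2: 5 * 9 = 2. Hence 5^(-1) = 9.
(Structurally, H here is isomorphic to the quaternion group Q_8.)

9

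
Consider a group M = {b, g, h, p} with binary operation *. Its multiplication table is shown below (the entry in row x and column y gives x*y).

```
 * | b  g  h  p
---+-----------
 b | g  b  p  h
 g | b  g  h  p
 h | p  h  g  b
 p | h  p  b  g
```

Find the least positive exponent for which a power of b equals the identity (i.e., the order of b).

2

The identity element is g (its row matches the header).
b^1 = b
b^2 = b*b = g
The first power of b equal to the identity is b^2, so ord(b) = 2.
(Structurally, M here is isomorphic to the Klein four-group V_4.)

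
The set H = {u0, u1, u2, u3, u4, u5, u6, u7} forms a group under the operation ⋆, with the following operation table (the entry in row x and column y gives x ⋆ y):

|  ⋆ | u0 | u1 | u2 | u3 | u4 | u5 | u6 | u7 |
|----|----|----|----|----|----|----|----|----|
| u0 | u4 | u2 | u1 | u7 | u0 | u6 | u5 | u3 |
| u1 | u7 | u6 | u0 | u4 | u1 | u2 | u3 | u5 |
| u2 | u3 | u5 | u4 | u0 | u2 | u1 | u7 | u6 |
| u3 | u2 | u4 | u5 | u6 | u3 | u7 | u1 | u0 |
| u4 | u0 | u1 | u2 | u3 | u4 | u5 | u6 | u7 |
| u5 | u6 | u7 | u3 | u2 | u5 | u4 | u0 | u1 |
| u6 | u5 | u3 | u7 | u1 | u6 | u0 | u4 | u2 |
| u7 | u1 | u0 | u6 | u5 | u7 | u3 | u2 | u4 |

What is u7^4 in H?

u7^1 = u7
u7^2 = u7 ⋆ u7 = u4
u7^3 = u4 ⋆ u7 = u7
u7^4 = u7 ⋆ u7 = u4

u4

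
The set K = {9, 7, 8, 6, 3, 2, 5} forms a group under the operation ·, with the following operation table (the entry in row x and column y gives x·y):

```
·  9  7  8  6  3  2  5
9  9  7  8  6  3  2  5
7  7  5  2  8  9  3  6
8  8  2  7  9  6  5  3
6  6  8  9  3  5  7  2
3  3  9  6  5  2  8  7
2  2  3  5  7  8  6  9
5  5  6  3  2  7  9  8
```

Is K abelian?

Check whether the table is symmetric across its main diagonal.
Every entry (row x, col y) equals the entry (row y, col x), so K is abelian.

Yes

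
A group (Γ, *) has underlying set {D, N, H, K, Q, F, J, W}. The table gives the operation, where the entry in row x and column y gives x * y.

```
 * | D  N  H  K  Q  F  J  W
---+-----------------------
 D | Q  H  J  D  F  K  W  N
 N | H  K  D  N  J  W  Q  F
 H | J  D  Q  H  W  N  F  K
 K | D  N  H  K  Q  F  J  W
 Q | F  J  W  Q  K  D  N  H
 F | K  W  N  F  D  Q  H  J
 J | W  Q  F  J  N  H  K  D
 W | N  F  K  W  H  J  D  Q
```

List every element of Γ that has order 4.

Identity is K. Compute the order of each non-identity element by repeated multiplication:
  D: D → Q → F → K  (order 4)
  N: N → K  (order 2)
  H: H → Q → W → K  (order 4)
  Q: Q → K  (order 2)
  F: F → Q → D → K  (order 4)
  J: J → K  (order 2)
  W: W → Q → H → K  (order 4)
Elements of order 4: {D, F, H, W}.

{D, F, H, W}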